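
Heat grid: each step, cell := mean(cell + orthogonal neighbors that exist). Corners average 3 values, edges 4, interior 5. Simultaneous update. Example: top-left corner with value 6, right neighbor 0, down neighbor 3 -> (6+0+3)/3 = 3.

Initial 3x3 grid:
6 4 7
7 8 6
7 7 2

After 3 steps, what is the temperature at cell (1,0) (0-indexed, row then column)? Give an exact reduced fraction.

Step 1: cell (1,0) = 7
Step 2: cell (1,0) = 391/60
Step 3: cell (1,0) = 2899/450
Full grid after step 3:
  13549/2160 88093/14400 1583/270
  2899/450 9179/1500 84443/14400
  1157/180 2463/400 1391/240

Answer: 2899/450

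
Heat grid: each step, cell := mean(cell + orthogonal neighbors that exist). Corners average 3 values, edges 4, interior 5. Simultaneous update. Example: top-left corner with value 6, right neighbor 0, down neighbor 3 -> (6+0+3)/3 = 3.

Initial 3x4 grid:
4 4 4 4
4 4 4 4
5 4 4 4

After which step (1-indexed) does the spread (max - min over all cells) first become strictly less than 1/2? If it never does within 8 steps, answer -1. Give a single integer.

Step 1: max=13/3, min=4, spread=1/3
  -> spread < 1/2 first at step 1
Step 2: max=77/18, min=4, spread=5/18
Step 3: max=905/216, min=4, spread=41/216
Step 4: max=107897/25920, min=4, spread=4217/25920
Step 5: max=6429949/1555200, min=28879/7200, spread=38417/311040
Step 6: max=384448211/93312000, min=578597/144000, spread=1903471/18662400
Step 7: max=22995869089/5598720000, min=17395759/4320000, spread=18038617/223948800
Step 8: max=1376960982851/335923200000, min=1568126759/388800000, spread=883978523/13436928000

Answer: 1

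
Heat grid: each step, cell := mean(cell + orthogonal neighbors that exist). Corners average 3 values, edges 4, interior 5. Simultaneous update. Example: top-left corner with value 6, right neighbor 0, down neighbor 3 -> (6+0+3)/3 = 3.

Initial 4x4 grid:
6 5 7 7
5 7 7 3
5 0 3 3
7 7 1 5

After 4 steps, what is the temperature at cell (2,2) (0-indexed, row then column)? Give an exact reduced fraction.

Answer: 17201/4000

Derivation:
Step 1: cell (2,2) = 14/5
Step 2: cell (2,2) = 201/50
Step 3: cell (2,2) = 7953/2000
Step 4: cell (2,2) = 17201/4000
Full grid after step 4:
  357101/64800 1175741/216000 1177597/216000 13711/2592
  555733/108000 184771/36000 876061/180000 65167/13500
  528301/108000 811631/180000 17201/4000 9131/2250
  59641/12960 948677/216000 279767/72000 3031/800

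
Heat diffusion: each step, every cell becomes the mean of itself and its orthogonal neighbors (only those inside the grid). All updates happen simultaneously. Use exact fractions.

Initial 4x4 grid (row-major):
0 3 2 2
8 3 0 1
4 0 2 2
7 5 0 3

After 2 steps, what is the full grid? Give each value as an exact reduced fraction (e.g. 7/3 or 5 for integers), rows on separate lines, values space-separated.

After step 1:
  11/3 2 7/4 5/3
  15/4 14/5 8/5 5/4
  19/4 14/5 4/5 2
  16/3 3 5/2 5/3
After step 2:
  113/36 613/240 421/240 14/9
  449/120 259/100 41/25 391/240
  499/120 283/100 97/50 343/240
  157/36 409/120 239/120 37/18

Answer: 113/36 613/240 421/240 14/9
449/120 259/100 41/25 391/240
499/120 283/100 97/50 343/240
157/36 409/120 239/120 37/18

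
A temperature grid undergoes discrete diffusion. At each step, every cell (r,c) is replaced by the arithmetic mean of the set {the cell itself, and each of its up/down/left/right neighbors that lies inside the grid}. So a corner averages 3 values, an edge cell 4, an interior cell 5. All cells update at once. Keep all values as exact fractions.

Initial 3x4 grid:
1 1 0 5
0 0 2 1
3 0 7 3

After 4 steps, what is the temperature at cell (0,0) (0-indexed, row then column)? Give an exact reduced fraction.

Step 1: cell (0,0) = 2/3
Step 2: cell (0,0) = 13/18
Step 3: cell (0,0) = 893/1080
Step 4: cell (0,0) = 33143/32400
Full grid after step 4:
  33143/32400 68653/54000 32021/18000 92119/43200
  251917/216000 67999/45000 730667/360000 2074153/864000
  15481/10800 7919/4500 62219/27000 337157/129600

Answer: 33143/32400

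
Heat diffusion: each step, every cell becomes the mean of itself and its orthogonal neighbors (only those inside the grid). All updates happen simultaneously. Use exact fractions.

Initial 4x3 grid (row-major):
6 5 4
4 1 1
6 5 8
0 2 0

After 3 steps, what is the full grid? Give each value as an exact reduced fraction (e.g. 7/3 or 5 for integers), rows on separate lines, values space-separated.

After step 1:
  5 4 10/3
  17/4 16/5 7/2
  15/4 22/5 7/2
  8/3 7/4 10/3
After step 2:
  53/12 233/60 65/18
  81/20 387/100 203/60
  113/30 83/25 221/60
  49/18 243/80 103/36
After step 3:
  247/60 14203/3600 979/270
  4831/1200 1388/375 13093/3600
  12473/3600 7071/2000 11923/3600
  6859/2160 14329/4800 6899/2160

Answer: 247/60 14203/3600 979/270
4831/1200 1388/375 13093/3600
12473/3600 7071/2000 11923/3600
6859/2160 14329/4800 6899/2160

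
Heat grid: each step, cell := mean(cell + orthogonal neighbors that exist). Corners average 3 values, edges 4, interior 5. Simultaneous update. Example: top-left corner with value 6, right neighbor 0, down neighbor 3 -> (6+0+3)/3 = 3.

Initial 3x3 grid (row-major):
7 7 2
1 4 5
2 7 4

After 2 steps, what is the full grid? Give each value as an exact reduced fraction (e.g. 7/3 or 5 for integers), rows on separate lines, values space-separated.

After step 1:
  5 5 14/3
  7/2 24/5 15/4
  10/3 17/4 16/3
After step 2:
  9/2 73/15 161/36
  499/120 213/50 371/80
  133/36 1063/240 40/9

Answer: 9/2 73/15 161/36
499/120 213/50 371/80
133/36 1063/240 40/9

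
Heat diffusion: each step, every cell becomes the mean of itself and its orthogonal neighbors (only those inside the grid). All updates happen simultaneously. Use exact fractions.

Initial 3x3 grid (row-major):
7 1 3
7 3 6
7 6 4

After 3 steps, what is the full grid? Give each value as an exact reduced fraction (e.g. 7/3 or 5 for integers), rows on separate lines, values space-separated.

After step 1:
  5 7/2 10/3
  6 23/5 4
  20/3 5 16/3
After step 2:
  29/6 493/120 65/18
  167/30 231/50 259/60
  53/9 27/5 43/9
After step 3:
  1741/360 30911/7200 4333/1080
  9409/1800 14407/3000 15593/3600
  1517/270 3103/600 2609/540

Answer: 1741/360 30911/7200 4333/1080
9409/1800 14407/3000 15593/3600
1517/270 3103/600 2609/540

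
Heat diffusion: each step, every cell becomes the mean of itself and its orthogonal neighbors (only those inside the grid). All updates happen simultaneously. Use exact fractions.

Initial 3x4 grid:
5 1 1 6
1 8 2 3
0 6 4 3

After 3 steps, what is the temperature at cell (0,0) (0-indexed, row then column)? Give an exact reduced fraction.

Step 1: cell (0,0) = 7/3
Step 2: cell (0,0) = 115/36
Step 3: cell (0,0) = 6611/2160
Full grid after step 3:
  6611/2160 23987/7200 23117/7200 7091/2160
  24067/7200 2507/750 2657/750 24247/7200
  7151/2160 26237/7200 25667/7200 7751/2160

Answer: 6611/2160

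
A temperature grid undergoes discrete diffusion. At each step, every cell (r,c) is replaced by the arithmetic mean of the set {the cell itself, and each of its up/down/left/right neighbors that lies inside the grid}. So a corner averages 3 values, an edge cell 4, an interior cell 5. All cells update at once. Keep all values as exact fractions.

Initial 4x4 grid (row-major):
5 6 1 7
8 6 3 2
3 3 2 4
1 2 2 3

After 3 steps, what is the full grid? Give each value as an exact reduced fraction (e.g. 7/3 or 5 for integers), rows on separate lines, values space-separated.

After step 1:
  19/3 9/2 17/4 10/3
  11/2 26/5 14/5 4
  15/4 16/5 14/5 11/4
  2 2 9/4 3
After step 2:
  49/9 1217/240 893/240 139/36
  1247/240 106/25 381/100 773/240
  289/80 339/100 69/25 251/80
  31/12 189/80 201/80 8/3
After step 3:
  707/135 33257/7200 29633/7200 3889/1080
  33287/7200 1628/375 10651/3000 25253/7200
  8869/2400 3273/1000 1561/500 2357/800
  1027/360 6509/2400 6181/2400 499/180

Answer: 707/135 33257/7200 29633/7200 3889/1080
33287/7200 1628/375 10651/3000 25253/7200
8869/2400 3273/1000 1561/500 2357/800
1027/360 6509/2400 6181/2400 499/180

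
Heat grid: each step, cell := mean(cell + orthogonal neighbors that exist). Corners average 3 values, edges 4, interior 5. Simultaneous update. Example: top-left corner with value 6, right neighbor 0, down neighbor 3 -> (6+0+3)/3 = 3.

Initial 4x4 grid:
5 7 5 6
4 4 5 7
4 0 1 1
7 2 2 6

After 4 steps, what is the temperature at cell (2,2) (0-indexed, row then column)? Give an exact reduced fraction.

Step 1: cell (2,2) = 9/5
Step 2: cell (2,2) = 149/50
Step 3: cell (2,2) = 398/125
Step 4: cell (2,2) = 17217/5000
Full grid after step 4:
  37447/8100 253127/54000 86861/18000 1951/400
  225917/54000 4664/1125 125779/30000 52219/12000
  39361/10800 310153/90000 17217/5000 127601/36000
  21731/6480 68483/21600 36487/12000 17107/5400

Answer: 17217/5000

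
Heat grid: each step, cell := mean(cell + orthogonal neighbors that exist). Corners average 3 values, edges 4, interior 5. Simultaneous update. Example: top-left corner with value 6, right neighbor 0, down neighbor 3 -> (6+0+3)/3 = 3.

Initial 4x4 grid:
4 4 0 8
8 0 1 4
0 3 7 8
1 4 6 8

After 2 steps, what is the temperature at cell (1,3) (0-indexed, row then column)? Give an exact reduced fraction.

Answer: 23/5

Derivation:
Step 1: cell (1,3) = 21/4
Step 2: cell (1,3) = 23/5
Full grid after step 2:
  31/9 827/240 233/80 25/6
  109/30 67/25 191/50 23/5
  157/60 7/2 116/25 73/12
  49/18 853/240 265/48 61/9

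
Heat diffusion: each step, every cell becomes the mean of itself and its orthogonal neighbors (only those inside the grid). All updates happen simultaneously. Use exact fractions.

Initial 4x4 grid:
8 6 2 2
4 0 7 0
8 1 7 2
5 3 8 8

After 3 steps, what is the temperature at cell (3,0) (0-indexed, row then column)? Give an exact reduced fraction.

Step 1: cell (3,0) = 16/3
Step 2: cell (3,0) = 169/36
Step 3: cell (3,0) = 10313/2160
Full grid after step 3:
  1139/240 9947/2400 25553/7200 6377/2160
  2753/600 8459/2000 21971/6000 12529/3600
  8261/1800 5359/1200 8991/2000 1051/240
  10313/2160 34799/7200 493/96 745/144

Answer: 10313/2160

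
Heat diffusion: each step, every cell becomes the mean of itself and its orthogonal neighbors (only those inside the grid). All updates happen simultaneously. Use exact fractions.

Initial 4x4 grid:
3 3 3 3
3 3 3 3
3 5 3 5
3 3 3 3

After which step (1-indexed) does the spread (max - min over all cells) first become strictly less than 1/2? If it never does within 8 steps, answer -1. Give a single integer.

Answer: 3

Derivation:
Step 1: max=19/5, min=3, spread=4/5
Step 2: max=217/60, min=3, spread=37/60
Step 3: max=3779/1080, min=613/200, spread=293/675
  -> spread < 1/2 first at step 3
Step 4: max=74059/21600, min=11191/3600, spread=6913/21600
Step 5: max=665767/194400, min=63001/20000, spread=333733/1215000
Step 6: max=98873009/29160000, min=10262383/3240000, spread=3255781/14580000
Step 7: max=2956311299/874800000, min=310176733/97200000, spread=82360351/437400000
Step 8: max=88197022841/26244000000, min=9338651911/2916000000, spread=2074577821/13122000000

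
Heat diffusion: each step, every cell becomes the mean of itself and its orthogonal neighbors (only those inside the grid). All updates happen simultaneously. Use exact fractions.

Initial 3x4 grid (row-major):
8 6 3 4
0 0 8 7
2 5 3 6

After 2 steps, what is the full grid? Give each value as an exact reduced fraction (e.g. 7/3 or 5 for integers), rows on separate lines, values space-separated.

Answer: 137/36 539/120 551/120 97/18
133/40 69/20 5 409/80
22/9 53/15 263/60 205/36

Derivation:
After step 1:
  14/3 17/4 21/4 14/3
  5/2 19/5 21/5 25/4
  7/3 5/2 11/2 16/3
After step 2:
  137/36 539/120 551/120 97/18
  133/40 69/20 5 409/80
  22/9 53/15 263/60 205/36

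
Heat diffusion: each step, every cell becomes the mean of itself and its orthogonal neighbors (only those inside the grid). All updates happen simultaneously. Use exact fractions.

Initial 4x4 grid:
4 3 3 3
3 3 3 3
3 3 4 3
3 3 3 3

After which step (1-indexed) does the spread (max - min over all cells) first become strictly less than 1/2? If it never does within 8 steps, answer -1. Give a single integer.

Step 1: max=10/3, min=3, spread=1/3
  -> spread < 1/2 first at step 1
Step 2: max=59/18, min=3, spread=5/18
Step 3: max=689/216, min=123/40, spread=31/270
Step 4: max=103117/32400, min=11083/3600, spread=337/3240
Step 5: max=3069091/972000, min=335153/108000, spread=26357/486000
Step 6: max=3677221/1166400, min=671153/216000, spread=132487/2916000
Step 7: max=109984651/34992000, min=302841889/97200000, spread=12019637/437400000
Step 8: max=82398560437/26244000000, min=9091958063/2916000000, spread=57093787/2624400000

Answer: 1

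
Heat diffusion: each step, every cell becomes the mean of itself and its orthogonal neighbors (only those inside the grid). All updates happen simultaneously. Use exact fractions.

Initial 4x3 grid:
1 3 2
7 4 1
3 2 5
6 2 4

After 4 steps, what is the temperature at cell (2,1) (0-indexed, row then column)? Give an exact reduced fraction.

Answer: 310783/90000

Derivation:
Step 1: cell (2,1) = 16/5
Step 2: cell (2,1) = 88/25
Step 3: cell (2,1) = 20633/6000
Step 4: cell (2,1) = 310783/90000
Full grid after step 4:
  106163/32400 1329299/432000 62267/21600
  748957/216000 290033/90000 109597/36000
  779737/216000 310783/90000 350681/108000
  7463/2025 1524109/432000 220141/64800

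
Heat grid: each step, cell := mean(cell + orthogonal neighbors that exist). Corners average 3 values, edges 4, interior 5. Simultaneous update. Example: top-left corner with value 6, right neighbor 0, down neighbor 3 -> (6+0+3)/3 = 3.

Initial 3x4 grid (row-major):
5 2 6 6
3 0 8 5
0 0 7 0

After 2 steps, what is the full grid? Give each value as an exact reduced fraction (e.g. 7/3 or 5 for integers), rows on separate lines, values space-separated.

After step 1:
  10/3 13/4 11/2 17/3
  2 13/5 26/5 19/4
  1 7/4 15/4 4
After step 2:
  103/36 881/240 1177/240 191/36
  67/30 74/25 109/25 1177/240
  19/12 91/40 147/40 25/6

Answer: 103/36 881/240 1177/240 191/36
67/30 74/25 109/25 1177/240
19/12 91/40 147/40 25/6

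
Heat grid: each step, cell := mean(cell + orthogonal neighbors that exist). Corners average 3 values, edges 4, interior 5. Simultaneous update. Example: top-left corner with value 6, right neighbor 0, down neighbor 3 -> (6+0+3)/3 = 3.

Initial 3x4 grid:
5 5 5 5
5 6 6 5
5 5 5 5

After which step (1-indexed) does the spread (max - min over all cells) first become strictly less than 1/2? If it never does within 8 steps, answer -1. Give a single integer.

Answer: 1

Derivation:
Step 1: max=27/5, min=5, spread=2/5
  -> spread < 1/2 first at step 1
Step 2: max=531/100, min=413/80, spread=59/400
Step 3: max=10493/2000, min=3733/720, spread=139/2250
Step 4: max=627787/120000, min=1498853/288000, spread=39179/1440000
Step 5: max=37605233/7200000, min=13507723/2592000, spread=377011/32400000
Step 6: max=2255060947/432000000, min=5406270893/1036800000, spread=29376899/5184000000
Step 7: max=135265105673/25920000000, min=324478028887/62208000000, spread=791123641/311040000000
Step 8: max=8114952132907/1555200000000, min=19471249510133/3732480000000, spread=23178044219/18662400000000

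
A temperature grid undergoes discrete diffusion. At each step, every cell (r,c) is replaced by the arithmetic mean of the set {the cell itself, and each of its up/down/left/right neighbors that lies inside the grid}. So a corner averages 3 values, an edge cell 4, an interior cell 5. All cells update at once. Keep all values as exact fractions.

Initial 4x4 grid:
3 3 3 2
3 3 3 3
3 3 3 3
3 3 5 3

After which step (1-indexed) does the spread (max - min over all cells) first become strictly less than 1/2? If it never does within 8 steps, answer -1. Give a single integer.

Step 1: max=11/3, min=8/3, spread=1
Step 2: max=211/60, min=49/18, spread=143/180
Step 3: max=7279/2160, min=607/216, spread=403/720
Step 4: max=178123/54000, min=93137/32400, spread=17171/40500
  -> spread < 1/2 first at step 4
Step 5: max=6321367/1944000, min=2833739/972000, spread=217963/648000
Step 6: max=312372527/97200000, min=86057309/29160000, spread=76544491/291600000
Step 7: max=5579064679/1749600000, min=520515973/174960000, spread=124634983/583200000
Step 8: max=277130065421/87480000000, min=523689099913/174960000000, spread=10190343643/58320000000

Answer: 4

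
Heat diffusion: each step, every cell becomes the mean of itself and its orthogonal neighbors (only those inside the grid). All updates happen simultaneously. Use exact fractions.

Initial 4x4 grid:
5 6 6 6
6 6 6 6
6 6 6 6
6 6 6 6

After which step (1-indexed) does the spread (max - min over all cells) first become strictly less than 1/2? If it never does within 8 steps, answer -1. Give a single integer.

Step 1: max=6, min=17/3, spread=1/3
  -> spread < 1/2 first at step 1
Step 2: max=6, min=103/18, spread=5/18
Step 3: max=6, min=1255/216, spread=41/216
Step 4: max=6, min=37837/6480, spread=1043/6480
Step 5: max=6, min=1140847/194400, spread=25553/194400
Step 6: max=107921/18000, min=34320541/5832000, spread=645863/5832000
Step 7: max=719029/120000, min=1032118309/174960000, spread=16225973/174960000
Step 8: max=323299/54000, min=31015322017/5248800000, spread=409340783/5248800000

Answer: 1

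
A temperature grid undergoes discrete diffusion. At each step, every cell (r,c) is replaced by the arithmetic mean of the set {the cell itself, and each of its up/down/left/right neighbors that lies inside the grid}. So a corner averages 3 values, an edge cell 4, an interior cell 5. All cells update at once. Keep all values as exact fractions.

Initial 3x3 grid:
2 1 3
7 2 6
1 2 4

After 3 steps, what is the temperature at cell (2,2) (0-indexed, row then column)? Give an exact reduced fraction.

Answer: 103/30

Derivation:
Step 1: cell (2,2) = 4
Step 2: cell (2,2) = 10/3
Step 3: cell (2,2) = 103/30
Full grid after step 3:
  1649/540 10613/3600 7031/2160
  668/225 1627/500 46627/14400
  6821/2160 44677/14400 103/30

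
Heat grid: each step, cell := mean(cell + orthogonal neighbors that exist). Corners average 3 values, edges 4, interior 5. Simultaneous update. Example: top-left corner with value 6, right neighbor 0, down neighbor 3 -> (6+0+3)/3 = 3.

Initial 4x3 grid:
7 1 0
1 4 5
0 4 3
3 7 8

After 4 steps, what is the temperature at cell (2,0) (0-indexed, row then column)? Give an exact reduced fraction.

Answer: 185963/54000

Derivation:
Step 1: cell (2,0) = 2
Step 2: cell (2,0) = 179/60
Step 3: cell (2,0) = 1481/450
Step 4: cell (2,0) = 185963/54000
Full grid after step 4:
  10417/3600 211399/72000 8219/2700
  6877/2250 16131/5000 122657/36000
  185963/54000 678341/180000 146017/36000
  246461/64800 1808089/432000 96937/21600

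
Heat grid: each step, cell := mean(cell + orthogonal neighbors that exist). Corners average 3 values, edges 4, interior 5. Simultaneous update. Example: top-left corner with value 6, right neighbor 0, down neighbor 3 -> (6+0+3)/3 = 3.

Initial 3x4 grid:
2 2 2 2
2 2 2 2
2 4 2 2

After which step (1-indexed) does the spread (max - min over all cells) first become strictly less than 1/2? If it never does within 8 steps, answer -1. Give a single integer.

Step 1: max=8/3, min=2, spread=2/3
Step 2: max=151/60, min=2, spread=31/60
Step 3: max=1291/540, min=2, spread=211/540
  -> spread < 1/2 first at step 3
Step 4: max=124897/54000, min=1847/900, spread=14077/54000
Step 5: max=1112407/486000, min=111683/54000, spread=5363/24300
Step 6: max=32900809/14580000, min=62869/30000, spread=93859/583200
Step 7: max=1959874481/874800000, min=102536467/48600000, spread=4568723/34992000
Step 8: max=116756435629/52488000000, min=3097618889/1458000000, spread=8387449/83980800

Answer: 3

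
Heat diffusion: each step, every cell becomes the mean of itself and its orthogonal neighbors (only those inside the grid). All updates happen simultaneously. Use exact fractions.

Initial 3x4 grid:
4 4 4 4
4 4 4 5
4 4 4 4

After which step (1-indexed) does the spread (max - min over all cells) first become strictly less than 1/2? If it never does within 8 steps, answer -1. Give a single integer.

Step 1: max=13/3, min=4, spread=1/3
  -> spread < 1/2 first at step 1
Step 2: max=1027/240, min=4, spread=67/240
Step 3: max=9077/2160, min=4, spread=437/2160
Step 4: max=3613531/864000, min=4009/1000, spread=29951/172800
Step 5: max=32319821/7776000, min=13579/3375, spread=206761/1555200
Step 6: max=12897795571/3110400000, min=21765671/5400000, spread=14430763/124416000
Step 7: max=771603741689/186624000000, min=1745652727/432000000, spread=139854109/1492992000
Step 8: max=46212231890251/11197440000000, min=157371228977/38880000000, spread=7114543559/89579520000

Answer: 1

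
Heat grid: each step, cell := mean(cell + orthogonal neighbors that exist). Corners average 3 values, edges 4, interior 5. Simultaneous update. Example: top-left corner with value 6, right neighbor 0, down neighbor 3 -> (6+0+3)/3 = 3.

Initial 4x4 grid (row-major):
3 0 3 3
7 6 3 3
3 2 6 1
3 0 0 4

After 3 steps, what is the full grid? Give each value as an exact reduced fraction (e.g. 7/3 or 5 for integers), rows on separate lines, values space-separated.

After step 1:
  10/3 3 9/4 3
  19/4 18/5 21/5 5/2
  15/4 17/5 12/5 7/2
  2 5/4 5/2 5/3
After step 2:
  133/36 731/240 249/80 31/12
  463/120 379/100 299/100 33/10
  139/40 72/25 16/5 151/60
  7/3 183/80 469/240 23/9
After step 3:
  7631/2160 24557/7200 7039/2400 2159/720
  1667/450 19877/6000 6557/2000 1139/400
  941/300 6253/2000 16249/6000 2083/720
  1943/720 1891/800 3599/1440 5059/2160

Answer: 7631/2160 24557/7200 7039/2400 2159/720
1667/450 19877/6000 6557/2000 1139/400
941/300 6253/2000 16249/6000 2083/720
1943/720 1891/800 3599/1440 5059/2160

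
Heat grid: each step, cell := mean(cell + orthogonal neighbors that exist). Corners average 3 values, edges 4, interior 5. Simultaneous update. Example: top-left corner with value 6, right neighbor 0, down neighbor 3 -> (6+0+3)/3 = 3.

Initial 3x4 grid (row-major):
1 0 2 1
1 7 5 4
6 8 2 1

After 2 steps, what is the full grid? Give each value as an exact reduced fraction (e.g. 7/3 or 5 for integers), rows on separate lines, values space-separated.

After step 1:
  2/3 5/2 2 7/3
  15/4 21/5 4 11/4
  5 23/4 4 7/3
After step 2:
  83/36 281/120 65/24 85/36
  817/240 101/25 339/100 137/48
  29/6 379/80 193/48 109/36

Answer: 83/36 281/120 65/24 85/36
817/240 101/25 339/100 137/48
29/6 379/80 193/48 109/36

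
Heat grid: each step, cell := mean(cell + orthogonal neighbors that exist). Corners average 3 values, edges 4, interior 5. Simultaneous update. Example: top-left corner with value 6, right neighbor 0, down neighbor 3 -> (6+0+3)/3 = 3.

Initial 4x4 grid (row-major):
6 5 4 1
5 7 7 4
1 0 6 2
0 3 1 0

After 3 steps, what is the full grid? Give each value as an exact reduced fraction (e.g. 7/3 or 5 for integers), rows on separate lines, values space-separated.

Answer: 2567/540 35213/7200 10447/2400 2867/720
30323/7200 3139/750 8393/2000 4291/1200
19619/7200 19121/6000 1519/500 3647/1200
4379/2160 7237/3600 969/400 203/90

Derivation:
After step 1:
  16/3 11/2 17/4 3
  19/4 24/5 28/5 7/2
  3/2 17/5 16/5 3
  4/3 1 5/2 1
After step 2:
  187/36 1193/240 367/80 43/12
  983/240 481/100 427/100 151/40
  659/240 139/50 177/50 107/40
  23/18 247/120 77/40 13/6
After step 3:
  2567/540 35213/7200 10447/2400 2867/720
  30323/7200 3139/750 8393/2000 4291/1200
  19619/7200 19121/6000 1519/500 3647/1200
  4379/2160 7237/3600 969/400 203/90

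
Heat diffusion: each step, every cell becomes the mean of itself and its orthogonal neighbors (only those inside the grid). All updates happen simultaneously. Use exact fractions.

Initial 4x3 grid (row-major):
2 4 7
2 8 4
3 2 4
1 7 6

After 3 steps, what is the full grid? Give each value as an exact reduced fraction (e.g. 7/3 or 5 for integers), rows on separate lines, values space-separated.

Answer: 101/27 65381/14400 19/4
27463/7200 24589/6000 3957/800
24553/7200 12967/3000 32503/7200
8143/2160 904/225 10183/2160

Derivation:
After step 1:
  8/3 21/4 5
  15/4 4 23/4
  2 24/5 4
  11/3 4 17/3
After step 2:
  35/9 203/48 16/3
  149/48 471/100 75/16
  853/240 94/25 1213/240
  29/9 68/15 41/9
After step 3:
  101/27 65381/14400 19/4
  27463/7200 24589/6000 3957/800
  24553/7200 12967/3000 32503/7200
  8143/2160 904/225 10183/2160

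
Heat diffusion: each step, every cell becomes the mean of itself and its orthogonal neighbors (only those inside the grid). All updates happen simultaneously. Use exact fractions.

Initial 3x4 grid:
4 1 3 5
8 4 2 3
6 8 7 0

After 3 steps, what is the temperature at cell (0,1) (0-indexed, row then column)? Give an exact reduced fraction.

Step 1: cell (0,1) = 3
Step 2: cell (0,1) = 881/240
Step 3: cell (0,1) = 28589/7200
Full grid after step 3:
  9641/2160 28589/7200 24349/7200 6913/2160
  37279/7200 27517/6000 7699/2000 7943/2400
  1567/270 18907/3600 7631/1800 1997/540

Answer: 28589/7200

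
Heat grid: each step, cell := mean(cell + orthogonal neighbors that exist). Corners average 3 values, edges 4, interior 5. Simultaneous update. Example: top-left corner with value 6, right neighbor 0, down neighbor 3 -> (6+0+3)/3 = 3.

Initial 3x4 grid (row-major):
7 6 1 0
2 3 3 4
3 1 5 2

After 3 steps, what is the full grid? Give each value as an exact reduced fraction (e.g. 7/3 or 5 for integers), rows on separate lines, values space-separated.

After step 1:
  5 17/4 5/2 5/3
  15/4 3 16/5 9/4
  2 3 11/4 11/3
After step 2:
  13/3 59/16 697/240 77/36
  55/16 86/25 137/50 647/240
  35/12 43/16 757/240 26/9
After step 3:
  275/72 2873/800 20647/7200 1393/540
  5651/1600 6397/2000 17921/6000 37669/14400
  217/72 7319/2400 20647/7200 1573/540

Answer: 275/72 2873/800 20647/7200 1393/540
5651/1600 6397/2000 17921/6000 37669/14400
217/72 7319/2400 20647/7200 1573/540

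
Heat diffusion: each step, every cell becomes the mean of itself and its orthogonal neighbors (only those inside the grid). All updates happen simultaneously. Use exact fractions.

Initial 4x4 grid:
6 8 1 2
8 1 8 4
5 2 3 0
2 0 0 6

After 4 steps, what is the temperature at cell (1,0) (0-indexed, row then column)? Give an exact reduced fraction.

Answer: 974741/216000

Derivation:
Step 1: cell (1,0) = 5
Step 2: cell (1,0) = 1319/240
Step 3: cell (1,0) = 6619/1440
Step 4: cell (1,0) = 974741/216000
Full grid after step 4:
  7907/1620 1000931/216000 843851/216000 117607/32400
  974741/216000 90493/22500 65657/18000 705191/216000
  751709/216000 294391/90000 5447/1875 206981/72000
  93541/32400 559049/216000 180251/72000 188/75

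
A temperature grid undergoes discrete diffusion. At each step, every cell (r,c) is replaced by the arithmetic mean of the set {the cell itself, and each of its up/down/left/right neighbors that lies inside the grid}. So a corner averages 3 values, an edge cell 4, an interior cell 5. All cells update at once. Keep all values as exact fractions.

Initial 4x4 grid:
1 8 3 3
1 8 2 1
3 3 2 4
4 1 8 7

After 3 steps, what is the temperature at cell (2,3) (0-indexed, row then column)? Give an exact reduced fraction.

Step 1: cell (2,3) = 7/2
Step 2: cell (2,3) = 121/30
Step 3: cell (2,3) = 13837/3600
Full grid after step 3:
  1033/270 559/144 12907/3600 1703/540
  2549/720 1123/300 1322/375 12097/3600
  11933/3600 2143/600 11773/3000 13837/3600
  3527/1080 6799/1800 7541/1800 4849/1080

Answer: 13837/3600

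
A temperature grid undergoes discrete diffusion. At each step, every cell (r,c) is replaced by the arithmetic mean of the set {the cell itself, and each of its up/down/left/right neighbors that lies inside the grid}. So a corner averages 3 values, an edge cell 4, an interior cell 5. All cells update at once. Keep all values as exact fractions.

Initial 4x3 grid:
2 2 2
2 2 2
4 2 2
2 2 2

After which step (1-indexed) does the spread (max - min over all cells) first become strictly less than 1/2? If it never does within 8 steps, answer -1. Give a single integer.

Answer: 3

Derivation:
Step 1: max=8/3, min=2, spread=2/3
Step 2: max=151/60, min=2, spread=31/60
Step 3: max=1291/540, min=2, spread=211/540
  -> spread < 1/2 first at step 3
Step 4: max=124897/54000, min=1847/900, spread=14077/54000
Step 5: max=1112407/486000, min=111683/54000, spread=5363/24300
Step 6: max=32900809/14580000, min=62869/30000, spread=93859/583200
Step 7: max=1959874481/874800000, min=102536467/48600000, spread=4568723/34992000
Step 8: max=116756435629/52488000000, min=3097618889/1458000000, spread=8387449/83980800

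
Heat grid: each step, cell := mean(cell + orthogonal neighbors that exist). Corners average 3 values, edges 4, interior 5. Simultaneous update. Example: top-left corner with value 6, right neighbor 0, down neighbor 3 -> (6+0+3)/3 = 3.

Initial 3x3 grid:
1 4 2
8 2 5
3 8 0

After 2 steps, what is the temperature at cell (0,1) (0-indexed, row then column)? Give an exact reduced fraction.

Step 1: cell (0,1) = 9/4
Step 2: cell (0,1) = 313/80
Full grid after step 2:
  121/36 313/80 49/18
  587/120 333/100 313/80
  157/36 1159/240 59/18

Answer: 313/80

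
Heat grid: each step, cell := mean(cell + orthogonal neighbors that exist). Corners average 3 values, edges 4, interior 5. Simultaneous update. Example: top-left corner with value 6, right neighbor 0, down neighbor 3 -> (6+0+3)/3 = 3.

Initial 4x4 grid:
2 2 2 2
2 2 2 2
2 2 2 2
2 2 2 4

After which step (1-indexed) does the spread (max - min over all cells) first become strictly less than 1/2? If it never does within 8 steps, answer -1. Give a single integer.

Answer: 3

Derivation:
Step 1: max=8/3, min=2, spread=2/3
Step 2: max=23/9, min=2, spread=5/9
Step 3: max=257/108, min=2, spread=41/108
  -> spread < 1/2 first at step 3
Step 4: max=7523/3240, min=2, spread=1043/3240
Step 5: max=219953/97200, min=2, spread=25553/97200
Step 6: max=6503459/2916000, min=18079/9000, spread=645863/2916000
Step 7: max=192601691/87480000, min=120971/60000, spread=16225973/87480000
Step 8: max=5726277983/2624400000, min=54701/27000, spread=409340783/2624400000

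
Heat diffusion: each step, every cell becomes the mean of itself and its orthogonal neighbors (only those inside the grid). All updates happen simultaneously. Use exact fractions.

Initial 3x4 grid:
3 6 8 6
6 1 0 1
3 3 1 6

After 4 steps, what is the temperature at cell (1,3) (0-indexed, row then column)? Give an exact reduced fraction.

Answer: 2896507/864000

Derivation:
Step 1: cell (1,3) = 13/4
Step 2: cell (1,3) = 787/240
Step 3: cell (1,3) = 49433/14400
Step 4: cell (1,3) = 2896507/864000
Full grid after step 4:
  6243/1600 11779/3000 68399/18000 54967/14400
  1045469/288000 136617/40000 1225853/360000 2896507/864000
  139561/43200 18683/6000 78911/27000 391703/129600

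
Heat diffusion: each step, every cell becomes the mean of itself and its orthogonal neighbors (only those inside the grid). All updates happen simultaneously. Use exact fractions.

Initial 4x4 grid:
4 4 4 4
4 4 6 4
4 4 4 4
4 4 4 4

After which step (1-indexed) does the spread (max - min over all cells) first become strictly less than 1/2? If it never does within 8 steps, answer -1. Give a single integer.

Answer: 2

Derivation:
Step 1: max=9/2, min=4, spread=1/2
Step 2: max=111/25, min=4, spread=11/25
  -> spread < 1/2 first at step 2
Step 3: max=5167/1200, min=4, spread=367/1200
Step 4: max=23171/5400, min=1213/300, spread=1337/5400
Step 5: max=689669/162000, min=36469/9000, spread=33227/162000
Step 6: max=20654327/4860000, min=220049/54000, spread=849917/4860000
Step 7: max=616914347/145800000, min=3308533/810000, spread=21378407/145800000
Step 8: max=18462462371/4374000000, min=995688343/243000000, spread=540072197/4374000000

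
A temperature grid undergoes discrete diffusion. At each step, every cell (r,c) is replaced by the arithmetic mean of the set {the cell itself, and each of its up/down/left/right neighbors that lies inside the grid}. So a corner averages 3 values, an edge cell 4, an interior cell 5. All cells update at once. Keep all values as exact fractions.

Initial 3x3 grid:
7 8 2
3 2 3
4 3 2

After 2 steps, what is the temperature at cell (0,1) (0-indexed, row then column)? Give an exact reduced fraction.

Step 1: cell (0,1) = 19/4
Step 2: cell (0,1) = 1133/240
Full grid after step 2:
  59/12 1133/240 34/9
  257/60 351/100 261/80
  121/36 251/80 23/9

Answer: 1133/240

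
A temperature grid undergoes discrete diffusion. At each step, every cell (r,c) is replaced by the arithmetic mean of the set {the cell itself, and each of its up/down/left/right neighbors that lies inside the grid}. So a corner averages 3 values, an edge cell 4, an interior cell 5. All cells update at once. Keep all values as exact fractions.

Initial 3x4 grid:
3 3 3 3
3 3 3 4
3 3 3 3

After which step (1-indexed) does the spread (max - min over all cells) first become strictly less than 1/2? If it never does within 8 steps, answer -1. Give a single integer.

Step 1: max=10/3, min=3, spread=1/3
  -> spread < 1/2 first at step 1
Step 2: max=787/240, min=3, spread=67/240
Step 3: max=6917/2160, min=3, spread=437/2160
Step 4: max=2749531/864000, min=3009/1000, spread=29951/172800
Step 5: max=24543821/7776000, min=10204/3375, spread=206761/1555200
Step 6: max=9787395571/3110400000, min=16365671/5400000, spread=14430763/124416000
Step 7: max=584979741689/186624000000, min=1313652727/432000000, spread=139854109/1492992000
Step 8: max=35014791890251/11197440000000, min=118491228977/38880000000, spread=7114543559/89579520000

Answer: 1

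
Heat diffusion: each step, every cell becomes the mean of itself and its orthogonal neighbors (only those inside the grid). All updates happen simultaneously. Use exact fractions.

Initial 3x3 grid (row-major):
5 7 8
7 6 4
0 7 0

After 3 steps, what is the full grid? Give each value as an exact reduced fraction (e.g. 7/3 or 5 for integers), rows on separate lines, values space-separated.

Answer: 1579/270 41197/7200 3113/540
12199/2400 10551/2000 11849/2400
10087/2160 62569/14400 9667/2160

Derivation:
After step 1:
  19/3 13/2 19/3
  9/2 31/5 9/2
  14/3 13/4 11/3
After step 2:
  52/9 761/120 52/9
  217/40 499/100 207/40
  149/36 1067/240 137/36
After step 3:
  1579/270 41197/7200 3113/540
  12199/2400 10551/2000 11849/2400
  10087/2160 62569/14400 9667/2160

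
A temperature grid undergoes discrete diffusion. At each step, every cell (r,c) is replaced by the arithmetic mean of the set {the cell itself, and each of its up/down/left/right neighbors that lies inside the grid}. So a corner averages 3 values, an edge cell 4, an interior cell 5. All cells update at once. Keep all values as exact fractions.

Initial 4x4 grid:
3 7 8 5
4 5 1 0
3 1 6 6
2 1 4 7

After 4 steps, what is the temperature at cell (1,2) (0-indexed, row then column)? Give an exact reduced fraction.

Answer: 733559/180000

Derivation:
Step 1: cell (1,2) = 4
Step 2: cell (1,2) = 389/100
Step 3: cell (1,2) = 24977/6000
Step 4: cell (1,2) = 733559/180000
Full grid after step 4:
  276823/64800 467267/108000 473959/108000 278057/64800
  809599/216000 713953/180000 733559/180000 913493/216000
  45889/14400 67883/20000 706393/180000 896869/216000
  61663/21600 5843/1800 51199/13500 273583/64800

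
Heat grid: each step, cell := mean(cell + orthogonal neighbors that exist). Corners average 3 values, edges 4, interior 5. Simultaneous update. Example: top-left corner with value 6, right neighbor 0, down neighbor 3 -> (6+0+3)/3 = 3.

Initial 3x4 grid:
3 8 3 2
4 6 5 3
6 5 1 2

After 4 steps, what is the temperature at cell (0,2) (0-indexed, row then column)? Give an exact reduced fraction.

Answer: 428417/108000

Derivation:
Step 1: cell (0,2) = 9/2
Step 2: cell (0,2) = 473/120
Step 3: cell (0,2) = 14711/3600
Step 4: cell (0,2) = 428417/108000
Full grid after step 4:
  209003/43200 165739/36000 428417/108000 7226/2025
  1393567/288000 534643/120000 699127/180000 720469/216000
  22417/4800 104951/24000 265153/72000 71069/21600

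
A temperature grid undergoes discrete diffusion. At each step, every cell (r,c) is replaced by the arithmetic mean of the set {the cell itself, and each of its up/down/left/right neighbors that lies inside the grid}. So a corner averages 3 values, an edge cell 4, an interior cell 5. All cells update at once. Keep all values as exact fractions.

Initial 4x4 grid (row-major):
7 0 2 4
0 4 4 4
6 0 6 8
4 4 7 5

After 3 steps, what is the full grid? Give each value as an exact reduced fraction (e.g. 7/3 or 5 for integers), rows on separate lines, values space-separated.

After step 1:
  7/3 13/4 5/2 10/3
  17/4 8/5 4 5
  5/2 4 5 23/4
  14/3 15/4 11/2 20/3
After step 2:
  59/18 581/240 157/48 65/18
  641/240 171/50 181/50 217/48
  185/48 337/100 97/20 269/48
  131/36 215/48 251/48 215/36
After step 3:
  3013/1080 22301/7200 23261/7200 821/216
  23801/7200 9301/3000 11809/3000 31241/7200
  24361/7200 1498/375 3401/750 7541/1440
  431/108 30091/7200 7391/1440 605/108

Answer: 3013/1080 22301/7200 23261/7200 821/216
23801/7200 9301/3000 11809/3000 31241/7200
24361/7200 1498/375 3401/750 7541/1440
431/108 30091/7200 7391/1440 605/108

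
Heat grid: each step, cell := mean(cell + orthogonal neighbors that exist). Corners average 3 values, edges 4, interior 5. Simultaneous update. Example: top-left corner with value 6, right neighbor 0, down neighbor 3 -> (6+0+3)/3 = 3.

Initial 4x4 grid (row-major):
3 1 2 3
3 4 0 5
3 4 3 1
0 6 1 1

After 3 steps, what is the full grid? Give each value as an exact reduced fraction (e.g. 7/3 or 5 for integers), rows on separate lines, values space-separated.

Answer: 5399/2160 9361/3600 1661/720 5483/2160
20687/7200 15161/6000 15797/6000 3283/1440
6749/2400 1181/400 4629/2000 5677/2400
145/48 133/50 377/150 1451/720

Derivation:
After step 1:
  7/3 5/2 3/2 10/3
  13/4 12/5 14/5 9/4
  5/2 4 9/5 5/2
  3 11/4 11/4 1
After step 2:
  97/36 131/60 38/15 85/36
  629/240 299/100 43/20 653/240
  51/16 269/100 277/100 151/80
  11/4 25/8 83/40 25/12
After step 3:
  5399/2160 9361/3600 1661/720 5483/2160
  20687/7200 15161/6000 15797/6000 3283/1440
  6749/2400 1181/400 4629/2000 5677/2400
  145/48 133/50 377/150 1451/720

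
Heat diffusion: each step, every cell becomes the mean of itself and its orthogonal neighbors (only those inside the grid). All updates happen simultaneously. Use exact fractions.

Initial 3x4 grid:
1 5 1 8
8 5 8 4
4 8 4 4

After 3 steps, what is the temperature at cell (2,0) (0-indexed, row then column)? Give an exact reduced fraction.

Step 1: cell (2,0) = 20/3
Step 2: cell (2,0) = 197/36
Step 3: cell (2,0) = 12463/2160
Full grid after step 3:
  2647/540 16331/3600 9143/1800 5137/1080
  35957/7200 32831/6000 29321/6000 18931/3600
  12463/2160 38437/7200 4433/800 3583/720

Answer: 12463/2160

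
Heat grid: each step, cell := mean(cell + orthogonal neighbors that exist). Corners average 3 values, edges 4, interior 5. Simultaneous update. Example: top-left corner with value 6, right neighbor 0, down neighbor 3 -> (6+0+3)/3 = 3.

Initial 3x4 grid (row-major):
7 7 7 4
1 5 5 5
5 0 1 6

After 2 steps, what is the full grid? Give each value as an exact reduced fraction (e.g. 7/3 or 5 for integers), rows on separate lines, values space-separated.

After step 1:
  5 13/2 23/4 16/3
  9/2 18/5 23/5 5
  2 11/4 3 4
After step 2:
  16/3 417/80 1331/240 193/36
  151/40 439/100 439/100 71/15
  37/12 227/80 287/80 4

Answer: 16/3 417/80 1331/240 193/36
151/40 439/100 439/100 71/15
37/12 227/80 287/80 4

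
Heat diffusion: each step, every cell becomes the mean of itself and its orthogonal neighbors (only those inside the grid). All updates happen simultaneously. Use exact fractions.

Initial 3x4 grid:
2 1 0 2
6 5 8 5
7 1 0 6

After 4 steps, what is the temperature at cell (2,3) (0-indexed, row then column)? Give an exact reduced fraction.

Step 1: cell (2,3) = 11/3
Step 2: cell (2,3) = 38/9
Step 3: cell (2,3) = 8281/2160
Step 4: cell (2,3) = 499931/129600
Full grid after step 4:
  75811/21600 245777/72000 711371/216000 447181/129600
  825121/216000 652003/180000 437377/120000 1038673/288000
  128429/32400 423353/108000 407873/108000 499931/129600

Answer: 499931/129600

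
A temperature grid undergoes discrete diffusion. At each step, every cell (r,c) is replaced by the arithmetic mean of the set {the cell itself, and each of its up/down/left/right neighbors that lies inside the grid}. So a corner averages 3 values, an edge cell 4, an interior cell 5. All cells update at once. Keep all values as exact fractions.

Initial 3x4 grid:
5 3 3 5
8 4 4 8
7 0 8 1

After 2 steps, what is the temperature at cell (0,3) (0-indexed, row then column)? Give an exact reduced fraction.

Answer: 163/36

Derivation:
Step 1: cell (0,3) = 16/3
Step 2: cell (0,3) = 163/36
Full grid after step 2:
  181/36 499/120 547/120 163/36
  151/30 237/50 207/50 209/40
  21/4 21/5 143/30 161/36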